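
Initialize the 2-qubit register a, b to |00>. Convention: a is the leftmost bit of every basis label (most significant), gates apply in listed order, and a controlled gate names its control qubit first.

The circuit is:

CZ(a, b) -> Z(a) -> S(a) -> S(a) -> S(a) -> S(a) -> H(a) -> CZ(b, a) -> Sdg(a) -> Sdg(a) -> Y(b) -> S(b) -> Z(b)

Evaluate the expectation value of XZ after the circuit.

The expectation value of XZ is 1. Key observation: steps 3-6 multiply out to the identity, so the circuit reduces to the remaining gates.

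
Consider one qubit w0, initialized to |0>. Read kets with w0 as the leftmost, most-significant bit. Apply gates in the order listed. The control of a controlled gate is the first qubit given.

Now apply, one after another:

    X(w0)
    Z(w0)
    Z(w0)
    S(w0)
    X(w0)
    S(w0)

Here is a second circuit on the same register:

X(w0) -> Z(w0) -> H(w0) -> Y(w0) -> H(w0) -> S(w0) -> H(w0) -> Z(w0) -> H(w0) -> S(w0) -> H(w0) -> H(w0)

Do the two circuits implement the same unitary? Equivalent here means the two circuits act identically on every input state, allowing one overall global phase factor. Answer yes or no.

No, they are not equivalent — no single phase factor reconciles the two unitaries.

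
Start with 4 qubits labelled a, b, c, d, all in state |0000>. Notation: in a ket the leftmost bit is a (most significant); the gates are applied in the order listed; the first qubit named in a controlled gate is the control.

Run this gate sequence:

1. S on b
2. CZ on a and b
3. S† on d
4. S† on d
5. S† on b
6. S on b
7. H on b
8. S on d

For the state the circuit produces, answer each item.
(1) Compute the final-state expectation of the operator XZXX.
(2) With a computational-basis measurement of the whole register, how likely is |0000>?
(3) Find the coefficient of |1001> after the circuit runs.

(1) In the final state, XZXX has expectation 0.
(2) A full measurement returns |0000> with probability 1/2.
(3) The final state's coefficient on |1001> equals 0.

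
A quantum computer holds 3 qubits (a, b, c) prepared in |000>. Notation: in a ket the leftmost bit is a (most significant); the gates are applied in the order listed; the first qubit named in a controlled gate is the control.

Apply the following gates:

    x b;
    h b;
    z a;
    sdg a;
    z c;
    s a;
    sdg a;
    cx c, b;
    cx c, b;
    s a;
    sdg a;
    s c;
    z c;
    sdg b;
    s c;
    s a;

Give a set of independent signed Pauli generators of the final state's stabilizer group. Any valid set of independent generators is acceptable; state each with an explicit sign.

The final state is stabilized by the group generated by +IYI, +ZII, +IIZ; other independent generating sets are equally valid. Key observation: gates 6-11 undo each other exactly, leaving only the rest of the circuit to track.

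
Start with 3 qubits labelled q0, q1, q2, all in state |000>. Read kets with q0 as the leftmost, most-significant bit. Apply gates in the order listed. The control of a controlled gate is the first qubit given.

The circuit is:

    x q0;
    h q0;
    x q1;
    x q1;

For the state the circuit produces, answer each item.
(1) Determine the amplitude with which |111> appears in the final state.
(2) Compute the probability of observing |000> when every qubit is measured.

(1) The amplitude on |111> is 0. Key observation: the block from step 3 through step 4 cancels to the identity and can be dropped.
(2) Outcome |000> occurs with probability 1/2.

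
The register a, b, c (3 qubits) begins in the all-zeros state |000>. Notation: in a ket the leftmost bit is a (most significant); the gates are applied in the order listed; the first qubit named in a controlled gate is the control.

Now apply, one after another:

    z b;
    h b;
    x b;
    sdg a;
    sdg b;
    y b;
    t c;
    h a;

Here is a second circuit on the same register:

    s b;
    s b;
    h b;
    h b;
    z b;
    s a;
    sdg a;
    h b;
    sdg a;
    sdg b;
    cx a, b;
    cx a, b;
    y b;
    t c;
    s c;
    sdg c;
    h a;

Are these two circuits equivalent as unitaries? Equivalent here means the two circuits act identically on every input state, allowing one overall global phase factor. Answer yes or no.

Yes, they are equivalent — the unitaries differ by at most a global phase.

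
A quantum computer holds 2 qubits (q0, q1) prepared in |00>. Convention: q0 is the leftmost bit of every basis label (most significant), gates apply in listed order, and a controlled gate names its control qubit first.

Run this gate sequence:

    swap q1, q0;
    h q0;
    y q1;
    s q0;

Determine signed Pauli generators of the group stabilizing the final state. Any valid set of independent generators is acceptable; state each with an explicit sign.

The stabilizer group can be generated by +YI, -IZ, among other valid generating sets.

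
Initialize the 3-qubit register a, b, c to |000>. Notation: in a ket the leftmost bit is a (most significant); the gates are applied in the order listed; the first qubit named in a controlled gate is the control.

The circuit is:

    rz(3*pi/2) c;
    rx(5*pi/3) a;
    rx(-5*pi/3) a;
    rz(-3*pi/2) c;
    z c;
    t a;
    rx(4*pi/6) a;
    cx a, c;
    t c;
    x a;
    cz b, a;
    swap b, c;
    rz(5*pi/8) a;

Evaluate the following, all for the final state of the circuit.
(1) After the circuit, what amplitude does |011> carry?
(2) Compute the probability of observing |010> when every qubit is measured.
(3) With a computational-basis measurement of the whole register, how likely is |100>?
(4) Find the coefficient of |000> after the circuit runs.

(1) |011> carries amplitude 0 in the final state. Key observation: gates 1-4 undo each other exactly, leaving only the rest of the circuit to track.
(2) The probability of measuring |010> is 3/4.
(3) Outcome |100> occurs with probability 1/4.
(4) |000> carries amplitude 0 in the final state.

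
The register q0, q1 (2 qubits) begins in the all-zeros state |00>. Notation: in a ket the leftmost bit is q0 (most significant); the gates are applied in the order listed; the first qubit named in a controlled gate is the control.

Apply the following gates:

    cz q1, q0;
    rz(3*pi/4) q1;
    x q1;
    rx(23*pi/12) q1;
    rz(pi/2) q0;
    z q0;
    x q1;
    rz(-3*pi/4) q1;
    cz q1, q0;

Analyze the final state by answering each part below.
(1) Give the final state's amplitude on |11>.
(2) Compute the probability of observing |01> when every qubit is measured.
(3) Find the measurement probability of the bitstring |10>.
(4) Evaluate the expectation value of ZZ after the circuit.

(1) |11> carries amplitude 0 in the final state.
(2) A full measurement returns |01> with probability -sqrt(6)/8 - sqrt(2)/8 + 1/2.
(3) A full measurement returns |10> with probability 0.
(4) In the final state, ZZ has expectation sqrt(2)/4 + sqrt(6)/4.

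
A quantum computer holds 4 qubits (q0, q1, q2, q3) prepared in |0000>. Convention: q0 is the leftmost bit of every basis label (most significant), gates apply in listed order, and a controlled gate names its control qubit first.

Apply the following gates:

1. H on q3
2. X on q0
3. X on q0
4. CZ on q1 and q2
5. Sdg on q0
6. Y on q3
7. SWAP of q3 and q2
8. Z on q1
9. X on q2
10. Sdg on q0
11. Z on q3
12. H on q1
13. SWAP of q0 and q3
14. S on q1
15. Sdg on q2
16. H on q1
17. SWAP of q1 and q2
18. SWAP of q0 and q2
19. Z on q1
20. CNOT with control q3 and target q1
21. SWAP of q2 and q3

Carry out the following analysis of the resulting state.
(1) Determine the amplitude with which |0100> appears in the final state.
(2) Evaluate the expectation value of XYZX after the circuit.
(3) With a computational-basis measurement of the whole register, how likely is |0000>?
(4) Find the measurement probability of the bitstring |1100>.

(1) |0100> carries amplitude sqrt(2)*(1 + I)/4 in the final state. Key observation: the block from step 2 through step 3 cancels to the identity and can be dropped.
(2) In the final state, XYZX has expectation 0.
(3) Outcome |0000> occurs with probability 1/4.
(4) A full measurement returns |1100> with probability 1/4.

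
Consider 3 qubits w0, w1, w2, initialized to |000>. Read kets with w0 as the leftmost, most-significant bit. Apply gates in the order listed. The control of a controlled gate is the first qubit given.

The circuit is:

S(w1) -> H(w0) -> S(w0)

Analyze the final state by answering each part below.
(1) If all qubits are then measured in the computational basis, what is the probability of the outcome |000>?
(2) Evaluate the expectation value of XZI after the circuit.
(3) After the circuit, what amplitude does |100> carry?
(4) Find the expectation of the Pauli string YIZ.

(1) The probability of measuring |000> is 1/2.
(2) In the final state, XZI has expectation 0.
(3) The final state's coefficient on |100> equals sqrt(2)*I/2.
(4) The expectation value of YIZ is 1.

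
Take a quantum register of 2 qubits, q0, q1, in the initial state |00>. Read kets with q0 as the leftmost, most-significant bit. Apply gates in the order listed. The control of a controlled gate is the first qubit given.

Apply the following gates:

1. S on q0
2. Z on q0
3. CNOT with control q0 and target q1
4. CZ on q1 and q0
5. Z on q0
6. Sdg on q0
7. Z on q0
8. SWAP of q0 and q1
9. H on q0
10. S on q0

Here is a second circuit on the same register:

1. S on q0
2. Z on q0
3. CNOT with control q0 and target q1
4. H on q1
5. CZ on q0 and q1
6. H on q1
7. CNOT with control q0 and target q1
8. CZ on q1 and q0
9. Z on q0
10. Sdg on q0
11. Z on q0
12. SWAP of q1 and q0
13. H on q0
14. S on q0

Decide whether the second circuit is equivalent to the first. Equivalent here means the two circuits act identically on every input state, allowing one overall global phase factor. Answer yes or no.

Yes: on every input state the two circuits agree up to one overall phase factor.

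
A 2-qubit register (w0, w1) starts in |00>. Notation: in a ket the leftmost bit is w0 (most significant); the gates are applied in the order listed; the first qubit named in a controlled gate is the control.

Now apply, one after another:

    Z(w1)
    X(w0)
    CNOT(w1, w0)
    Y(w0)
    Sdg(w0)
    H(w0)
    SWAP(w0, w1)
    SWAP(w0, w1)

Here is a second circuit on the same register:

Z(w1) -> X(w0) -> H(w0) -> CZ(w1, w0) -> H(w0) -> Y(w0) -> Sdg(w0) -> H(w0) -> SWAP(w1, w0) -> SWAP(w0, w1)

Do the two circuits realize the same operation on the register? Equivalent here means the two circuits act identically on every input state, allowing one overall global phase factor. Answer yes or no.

Yes, they are equivalent — the unitaries differ by at most a global phase.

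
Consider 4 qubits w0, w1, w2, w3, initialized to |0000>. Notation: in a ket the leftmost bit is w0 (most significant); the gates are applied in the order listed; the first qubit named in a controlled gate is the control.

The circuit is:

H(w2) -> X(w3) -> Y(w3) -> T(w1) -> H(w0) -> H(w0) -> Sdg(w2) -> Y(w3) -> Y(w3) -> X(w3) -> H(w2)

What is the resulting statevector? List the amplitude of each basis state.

The resulting statevector has amplitude -1/2 - I/2 on |0001>, 1/2 - I/2 on |0011>, and 0 on every other basis state.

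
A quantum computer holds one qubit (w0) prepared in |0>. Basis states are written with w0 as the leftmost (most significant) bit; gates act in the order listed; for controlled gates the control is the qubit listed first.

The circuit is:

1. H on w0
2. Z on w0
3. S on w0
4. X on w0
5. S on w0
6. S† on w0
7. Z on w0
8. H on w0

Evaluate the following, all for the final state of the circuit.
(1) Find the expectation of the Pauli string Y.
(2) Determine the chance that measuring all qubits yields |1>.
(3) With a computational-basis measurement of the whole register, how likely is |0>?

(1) The expectation value of Y is 1.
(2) Outcome |1> occurs with probability 1/2.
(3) A full measurement returns |0> with probability 1/2.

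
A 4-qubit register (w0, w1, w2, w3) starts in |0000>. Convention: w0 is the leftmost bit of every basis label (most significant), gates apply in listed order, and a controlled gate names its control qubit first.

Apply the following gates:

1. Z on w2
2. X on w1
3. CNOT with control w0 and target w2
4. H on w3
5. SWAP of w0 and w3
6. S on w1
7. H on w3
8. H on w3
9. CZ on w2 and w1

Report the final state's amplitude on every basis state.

The resulting statevector has amplitude sqrt(2)*I/2 on |0100>, sqrt(2)*I/2 on |1100>, and 0 on every other basis state. Key observation: the block from step 7 through step 8 cancels to the identity and can be dropped.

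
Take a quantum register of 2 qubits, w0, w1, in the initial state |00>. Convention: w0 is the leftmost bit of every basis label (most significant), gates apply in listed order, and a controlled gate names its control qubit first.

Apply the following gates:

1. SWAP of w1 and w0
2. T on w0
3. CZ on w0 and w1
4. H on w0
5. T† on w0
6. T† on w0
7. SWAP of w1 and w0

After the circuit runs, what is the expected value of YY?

In the final state, YY has expectation 0.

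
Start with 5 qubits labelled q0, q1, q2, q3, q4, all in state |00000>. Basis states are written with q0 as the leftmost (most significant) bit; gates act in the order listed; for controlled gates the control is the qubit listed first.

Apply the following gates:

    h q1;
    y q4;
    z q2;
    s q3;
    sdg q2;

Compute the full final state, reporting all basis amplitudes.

The resulting statevector has amplitude sqrt(2)*I/2 on |00001>, sqrt(2)*I/2 on |01001>, and 0 on every other basis state.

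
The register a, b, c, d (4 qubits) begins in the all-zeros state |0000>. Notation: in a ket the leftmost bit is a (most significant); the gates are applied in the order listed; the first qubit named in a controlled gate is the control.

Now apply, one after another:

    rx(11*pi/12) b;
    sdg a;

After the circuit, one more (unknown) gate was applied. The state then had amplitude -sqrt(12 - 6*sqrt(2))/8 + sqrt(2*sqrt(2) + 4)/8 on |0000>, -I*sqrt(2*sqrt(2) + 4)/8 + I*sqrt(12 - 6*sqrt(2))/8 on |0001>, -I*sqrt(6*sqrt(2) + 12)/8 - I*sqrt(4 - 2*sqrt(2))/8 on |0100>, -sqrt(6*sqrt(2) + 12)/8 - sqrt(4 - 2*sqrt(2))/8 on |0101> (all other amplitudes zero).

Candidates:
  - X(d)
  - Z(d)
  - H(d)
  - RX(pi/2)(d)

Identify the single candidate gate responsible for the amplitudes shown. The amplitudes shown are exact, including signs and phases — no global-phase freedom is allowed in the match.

The applied gate was RX(pi/2)(d).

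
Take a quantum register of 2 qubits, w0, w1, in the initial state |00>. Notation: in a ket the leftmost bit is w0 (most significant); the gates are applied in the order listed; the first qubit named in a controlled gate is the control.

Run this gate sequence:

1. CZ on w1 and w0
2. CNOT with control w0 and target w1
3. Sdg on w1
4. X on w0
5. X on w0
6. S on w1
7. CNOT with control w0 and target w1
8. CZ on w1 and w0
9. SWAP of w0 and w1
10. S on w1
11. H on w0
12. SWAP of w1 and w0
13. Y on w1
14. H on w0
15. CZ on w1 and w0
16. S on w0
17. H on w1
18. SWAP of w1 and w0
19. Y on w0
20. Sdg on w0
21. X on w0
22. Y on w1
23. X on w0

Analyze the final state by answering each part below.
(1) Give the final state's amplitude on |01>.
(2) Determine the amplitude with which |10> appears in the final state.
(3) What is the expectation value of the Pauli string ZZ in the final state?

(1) |01> carries amplitude -sqrt(2)*I/2 in the final state. Key observation: the block from step 1 through step 8 cancels to the identity and can be dropped.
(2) |10> carries amplitude -sqrt(2)*I/2 in the final state.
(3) In the final state, ZZ has expectation -1.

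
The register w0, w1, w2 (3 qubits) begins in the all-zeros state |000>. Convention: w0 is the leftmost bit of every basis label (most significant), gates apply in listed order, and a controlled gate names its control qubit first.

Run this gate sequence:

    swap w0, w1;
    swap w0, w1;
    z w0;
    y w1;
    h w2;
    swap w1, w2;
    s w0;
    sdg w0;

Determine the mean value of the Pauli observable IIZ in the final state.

In the final state, IIZ has expectation -1.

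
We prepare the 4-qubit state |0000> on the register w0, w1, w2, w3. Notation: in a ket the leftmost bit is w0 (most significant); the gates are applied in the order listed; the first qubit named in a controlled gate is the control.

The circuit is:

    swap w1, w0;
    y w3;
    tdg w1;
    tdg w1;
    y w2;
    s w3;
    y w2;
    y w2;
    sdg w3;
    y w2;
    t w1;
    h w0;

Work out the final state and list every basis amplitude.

After the circuit, the state carries amplitude sqrt(2)*I/2 on |0001>, sqrt(2)*I/2 on |1001>, and 0 on every other basis state. Key observation: gates 4-11 undo each other exactly, leaving only the rest of the circuit to track.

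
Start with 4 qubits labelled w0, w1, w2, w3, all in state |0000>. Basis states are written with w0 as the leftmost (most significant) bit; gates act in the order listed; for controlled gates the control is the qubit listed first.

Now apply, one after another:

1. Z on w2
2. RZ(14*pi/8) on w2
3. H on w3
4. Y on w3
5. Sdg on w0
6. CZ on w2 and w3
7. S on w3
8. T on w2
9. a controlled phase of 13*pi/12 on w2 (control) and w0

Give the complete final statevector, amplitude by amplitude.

After the circuit, the state carries amplitude sqrt(2)*exp(5*I*pi/8)/2 on |0000>, sqrt(2)*exp(I*pi/8)/2 on |0001>, and 0 on every other basis state.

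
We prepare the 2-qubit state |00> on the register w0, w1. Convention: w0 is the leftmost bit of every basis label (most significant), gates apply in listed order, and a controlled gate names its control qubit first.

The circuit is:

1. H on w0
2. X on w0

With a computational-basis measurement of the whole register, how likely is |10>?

Outcome |10> occurs with probability 1/2.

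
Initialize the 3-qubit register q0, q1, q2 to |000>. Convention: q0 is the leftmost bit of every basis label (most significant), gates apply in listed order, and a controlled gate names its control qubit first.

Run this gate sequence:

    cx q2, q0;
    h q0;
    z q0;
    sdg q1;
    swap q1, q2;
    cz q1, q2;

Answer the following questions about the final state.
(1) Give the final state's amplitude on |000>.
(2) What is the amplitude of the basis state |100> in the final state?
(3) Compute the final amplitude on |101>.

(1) |000> carries amplitude sqrt(2)/2 in the final state.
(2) The amplitude on |100> is -sqrt(2)/2.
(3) The amplitude on |101> is 0.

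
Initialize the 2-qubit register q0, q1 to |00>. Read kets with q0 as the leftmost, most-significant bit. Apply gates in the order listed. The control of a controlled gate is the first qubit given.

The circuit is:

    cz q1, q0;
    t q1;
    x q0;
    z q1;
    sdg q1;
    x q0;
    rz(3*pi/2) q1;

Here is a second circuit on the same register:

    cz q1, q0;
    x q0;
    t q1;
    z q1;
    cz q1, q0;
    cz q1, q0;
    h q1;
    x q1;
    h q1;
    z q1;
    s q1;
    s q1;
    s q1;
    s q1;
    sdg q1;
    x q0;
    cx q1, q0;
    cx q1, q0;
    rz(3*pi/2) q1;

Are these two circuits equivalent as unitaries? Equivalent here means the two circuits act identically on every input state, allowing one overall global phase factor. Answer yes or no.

Yes, they are equivalent — the unitaries differ by at most a global phase.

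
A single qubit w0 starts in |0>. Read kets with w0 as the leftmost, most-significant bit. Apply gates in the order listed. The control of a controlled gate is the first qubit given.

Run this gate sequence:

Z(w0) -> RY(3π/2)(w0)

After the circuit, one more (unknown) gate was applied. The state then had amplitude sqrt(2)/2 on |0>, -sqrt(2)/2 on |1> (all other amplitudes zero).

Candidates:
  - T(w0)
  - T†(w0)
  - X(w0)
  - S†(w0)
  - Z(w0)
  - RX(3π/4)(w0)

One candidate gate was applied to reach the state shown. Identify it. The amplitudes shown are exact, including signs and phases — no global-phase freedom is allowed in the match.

The unique candidate consistent with the amplitudes is X(w0).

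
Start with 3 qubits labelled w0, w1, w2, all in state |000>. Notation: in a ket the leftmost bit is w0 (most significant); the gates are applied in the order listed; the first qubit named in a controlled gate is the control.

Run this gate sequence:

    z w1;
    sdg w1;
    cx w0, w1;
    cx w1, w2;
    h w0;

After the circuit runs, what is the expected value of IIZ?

In the final state, IIZ has expectation 1.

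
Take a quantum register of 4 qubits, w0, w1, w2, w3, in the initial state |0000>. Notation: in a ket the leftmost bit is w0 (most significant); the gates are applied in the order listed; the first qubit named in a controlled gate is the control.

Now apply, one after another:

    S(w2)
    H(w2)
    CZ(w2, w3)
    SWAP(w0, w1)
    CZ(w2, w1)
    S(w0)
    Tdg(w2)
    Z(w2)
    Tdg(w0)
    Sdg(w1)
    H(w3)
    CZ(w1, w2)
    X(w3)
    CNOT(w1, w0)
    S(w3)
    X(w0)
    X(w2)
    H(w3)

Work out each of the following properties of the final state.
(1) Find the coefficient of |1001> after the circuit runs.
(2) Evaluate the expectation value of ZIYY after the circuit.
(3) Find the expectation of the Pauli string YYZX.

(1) The final state's coefficient on |1001> equals sqrt(2)*(1 - I)*exp(3*I*pi/4)/4.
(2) The observable ZIYY averages to -sqrt(2)/2.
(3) In the final state, YYZX has expectation 0.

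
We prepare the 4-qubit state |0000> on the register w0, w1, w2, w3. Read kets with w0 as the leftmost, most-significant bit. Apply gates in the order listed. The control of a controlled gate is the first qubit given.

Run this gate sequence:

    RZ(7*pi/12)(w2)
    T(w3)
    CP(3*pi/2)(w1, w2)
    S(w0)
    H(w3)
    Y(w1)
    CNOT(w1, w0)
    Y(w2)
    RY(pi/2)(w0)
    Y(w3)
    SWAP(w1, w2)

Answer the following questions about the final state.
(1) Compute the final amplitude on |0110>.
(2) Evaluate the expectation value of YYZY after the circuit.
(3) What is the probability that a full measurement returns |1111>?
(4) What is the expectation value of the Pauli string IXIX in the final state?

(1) The amplitude on |0110> is -exp(5*I*pi/24)/2.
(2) The observable YYZY averages to 0.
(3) A full measurement returns |1111> with probability 1/4.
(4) The expectation value of IXIX is 0.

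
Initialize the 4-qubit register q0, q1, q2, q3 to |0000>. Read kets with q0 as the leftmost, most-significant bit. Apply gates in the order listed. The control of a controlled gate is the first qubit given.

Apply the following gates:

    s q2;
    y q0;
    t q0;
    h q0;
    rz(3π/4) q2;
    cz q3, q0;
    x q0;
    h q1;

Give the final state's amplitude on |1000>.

|1000> carries amplitude exp(3*I*pi/8)/2 in the final state.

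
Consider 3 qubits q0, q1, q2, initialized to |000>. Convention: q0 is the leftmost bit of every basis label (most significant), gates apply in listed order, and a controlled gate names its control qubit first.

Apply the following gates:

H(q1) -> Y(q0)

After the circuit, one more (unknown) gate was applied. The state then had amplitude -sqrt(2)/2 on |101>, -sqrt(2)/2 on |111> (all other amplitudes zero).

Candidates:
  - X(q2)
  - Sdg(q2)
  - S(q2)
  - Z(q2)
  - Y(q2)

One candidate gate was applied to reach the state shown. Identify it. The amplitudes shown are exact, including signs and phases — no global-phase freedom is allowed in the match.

The unique candidate consistent with the amplitudes is Y(q2).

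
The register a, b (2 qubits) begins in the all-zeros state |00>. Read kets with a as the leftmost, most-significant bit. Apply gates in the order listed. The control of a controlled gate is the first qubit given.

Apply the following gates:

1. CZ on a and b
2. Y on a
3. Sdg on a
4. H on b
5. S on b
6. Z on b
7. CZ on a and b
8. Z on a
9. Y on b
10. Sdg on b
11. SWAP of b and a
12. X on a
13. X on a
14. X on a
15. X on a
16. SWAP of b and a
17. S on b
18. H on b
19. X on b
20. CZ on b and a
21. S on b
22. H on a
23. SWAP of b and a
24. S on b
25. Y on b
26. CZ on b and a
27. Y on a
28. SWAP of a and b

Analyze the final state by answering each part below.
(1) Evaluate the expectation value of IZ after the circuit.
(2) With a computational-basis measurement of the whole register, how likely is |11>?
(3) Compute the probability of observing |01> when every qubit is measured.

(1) In the final state, IZ has expectation 0. Key observation: steps 10-17 multiply out to the identity, so the circuit reduces to the remaining gates.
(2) A full measurement returns |11> with probability 1/4.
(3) A full measurement returns |01> with probability 1/4.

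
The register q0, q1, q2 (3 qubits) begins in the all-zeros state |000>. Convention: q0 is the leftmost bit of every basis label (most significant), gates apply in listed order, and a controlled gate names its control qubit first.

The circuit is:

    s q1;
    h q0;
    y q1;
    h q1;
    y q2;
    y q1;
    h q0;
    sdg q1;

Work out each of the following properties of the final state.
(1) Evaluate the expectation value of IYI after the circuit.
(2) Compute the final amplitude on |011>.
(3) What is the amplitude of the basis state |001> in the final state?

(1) In the final state, IYI has expectation -1.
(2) The amplitude on |011> is -sqrt(2)/2.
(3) |001> carries amplitude -sqrt(2)*I/2 in the final state.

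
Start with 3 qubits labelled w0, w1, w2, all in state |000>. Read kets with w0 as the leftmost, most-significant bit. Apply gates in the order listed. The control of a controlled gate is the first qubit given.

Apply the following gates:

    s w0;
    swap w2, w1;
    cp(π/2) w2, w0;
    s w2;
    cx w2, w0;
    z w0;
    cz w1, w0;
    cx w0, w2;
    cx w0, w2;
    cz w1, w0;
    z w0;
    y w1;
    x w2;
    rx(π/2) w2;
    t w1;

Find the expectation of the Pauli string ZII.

In the final state, ZII has expectation 1.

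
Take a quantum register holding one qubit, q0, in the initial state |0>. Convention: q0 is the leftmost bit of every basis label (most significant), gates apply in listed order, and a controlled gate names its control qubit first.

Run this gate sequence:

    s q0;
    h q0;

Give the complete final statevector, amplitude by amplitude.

The resulting statevector has amplitude sqrt(2)/2 on |0>, sqrt(2)/2 on |1>.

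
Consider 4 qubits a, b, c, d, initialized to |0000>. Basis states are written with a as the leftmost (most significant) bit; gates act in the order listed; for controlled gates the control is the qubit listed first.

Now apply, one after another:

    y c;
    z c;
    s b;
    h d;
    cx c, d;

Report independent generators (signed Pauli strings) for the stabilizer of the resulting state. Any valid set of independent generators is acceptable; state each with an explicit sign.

One valid set of independent stabilizer generators is +IIIX, +ZIII, +IZII, -IIZI (any independent generating set of the same group is equally correct).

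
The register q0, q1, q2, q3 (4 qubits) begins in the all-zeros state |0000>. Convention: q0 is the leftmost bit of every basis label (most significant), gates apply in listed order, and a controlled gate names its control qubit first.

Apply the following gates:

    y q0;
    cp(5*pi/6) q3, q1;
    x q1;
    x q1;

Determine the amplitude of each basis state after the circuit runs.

The resulting statevector has amplitude I on |1000>, and 0 on every other basis state. Key observation: gates 3-4 undo each other exactly, leaving only the rest of the circuit to track.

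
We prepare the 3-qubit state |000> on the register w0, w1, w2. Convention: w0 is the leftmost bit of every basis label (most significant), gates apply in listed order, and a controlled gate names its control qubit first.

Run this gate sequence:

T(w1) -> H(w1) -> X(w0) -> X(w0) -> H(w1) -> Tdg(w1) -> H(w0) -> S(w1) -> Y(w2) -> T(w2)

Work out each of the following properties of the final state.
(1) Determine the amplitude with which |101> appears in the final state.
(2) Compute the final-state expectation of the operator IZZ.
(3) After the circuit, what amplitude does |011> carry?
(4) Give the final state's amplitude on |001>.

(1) The amplitude on |101> is sqrt(2)*exp(3*I*pi/4)/2.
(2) In the final state, IZZ has expectation -1.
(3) The final state's coefficient on |011> equals 0.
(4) The amplitude on |001> is sqrt(2)*exp(3*I*pi/4)/2.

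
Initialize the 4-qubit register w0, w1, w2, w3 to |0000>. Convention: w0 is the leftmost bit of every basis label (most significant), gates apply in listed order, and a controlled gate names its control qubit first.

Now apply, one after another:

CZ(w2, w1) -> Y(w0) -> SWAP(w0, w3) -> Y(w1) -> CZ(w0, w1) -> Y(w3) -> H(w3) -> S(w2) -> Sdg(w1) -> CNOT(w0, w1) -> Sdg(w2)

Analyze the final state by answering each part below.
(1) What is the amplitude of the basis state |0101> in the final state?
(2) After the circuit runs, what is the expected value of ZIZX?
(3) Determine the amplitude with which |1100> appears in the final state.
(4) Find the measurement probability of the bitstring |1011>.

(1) The final state's coefficient on |0101> equals sqrt(2)/2.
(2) The observable ZIZX averages to 1.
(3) The amplitude on |1100> is 0.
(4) A full measurement returns |1011> with probability 0.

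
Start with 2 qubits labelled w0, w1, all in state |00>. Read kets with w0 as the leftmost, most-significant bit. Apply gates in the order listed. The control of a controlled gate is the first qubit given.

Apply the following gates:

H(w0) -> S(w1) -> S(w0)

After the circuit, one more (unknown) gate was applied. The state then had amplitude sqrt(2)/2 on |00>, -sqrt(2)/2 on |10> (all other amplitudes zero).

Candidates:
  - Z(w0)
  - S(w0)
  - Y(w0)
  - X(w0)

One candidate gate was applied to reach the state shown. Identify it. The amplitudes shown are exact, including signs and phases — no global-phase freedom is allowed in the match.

The unique candidate consistent with the amplitudes is S(w0).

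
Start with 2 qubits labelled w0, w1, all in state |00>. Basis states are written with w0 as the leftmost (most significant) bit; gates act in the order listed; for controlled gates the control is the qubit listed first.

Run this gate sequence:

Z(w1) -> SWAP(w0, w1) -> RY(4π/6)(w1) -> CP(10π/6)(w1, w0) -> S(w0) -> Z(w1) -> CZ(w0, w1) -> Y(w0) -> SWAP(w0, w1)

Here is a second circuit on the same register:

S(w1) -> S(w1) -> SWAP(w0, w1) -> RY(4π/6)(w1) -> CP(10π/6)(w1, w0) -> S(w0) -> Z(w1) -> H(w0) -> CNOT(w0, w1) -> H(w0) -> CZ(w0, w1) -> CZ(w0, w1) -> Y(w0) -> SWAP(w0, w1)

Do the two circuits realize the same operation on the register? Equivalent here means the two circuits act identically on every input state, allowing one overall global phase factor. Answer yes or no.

No, they are not equivalent — no single phase factor reconciles the two unitaries.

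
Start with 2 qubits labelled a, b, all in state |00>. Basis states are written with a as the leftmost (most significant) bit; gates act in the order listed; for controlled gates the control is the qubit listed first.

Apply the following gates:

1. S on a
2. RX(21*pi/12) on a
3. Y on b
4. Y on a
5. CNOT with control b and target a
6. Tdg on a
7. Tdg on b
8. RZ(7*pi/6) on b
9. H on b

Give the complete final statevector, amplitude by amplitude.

The resulting statevector has amplitude sqrt(2*sqrt(2) + 4)*exp(I*pi/3)/4 on |00>, -sqrt(2*sqrt(2) + 4)*exp(I*pi/3)/4 on |01>, -sqrt(4 - 2*sqrt(2))*exp(7*I*pi/12)/4 on |10>, sqrt(4 - 2*sqrt(2))*exp(7*I*pi/12)/4 on |11>.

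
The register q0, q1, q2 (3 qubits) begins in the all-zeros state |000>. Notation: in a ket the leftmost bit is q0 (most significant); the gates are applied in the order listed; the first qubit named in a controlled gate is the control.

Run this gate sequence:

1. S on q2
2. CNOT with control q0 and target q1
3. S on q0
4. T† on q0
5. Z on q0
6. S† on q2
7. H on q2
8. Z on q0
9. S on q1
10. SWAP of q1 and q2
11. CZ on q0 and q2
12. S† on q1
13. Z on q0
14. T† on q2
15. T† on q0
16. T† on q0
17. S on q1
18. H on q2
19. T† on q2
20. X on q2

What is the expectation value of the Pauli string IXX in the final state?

In the final state, IXX has expectation sqrt(2)/2.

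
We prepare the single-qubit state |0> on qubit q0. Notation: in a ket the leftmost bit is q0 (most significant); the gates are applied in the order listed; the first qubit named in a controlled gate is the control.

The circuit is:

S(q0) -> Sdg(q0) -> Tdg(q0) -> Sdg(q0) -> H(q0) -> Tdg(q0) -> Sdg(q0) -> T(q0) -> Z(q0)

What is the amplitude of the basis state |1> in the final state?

The final state's coefficient on |1> equals sqrt(2)*I/2.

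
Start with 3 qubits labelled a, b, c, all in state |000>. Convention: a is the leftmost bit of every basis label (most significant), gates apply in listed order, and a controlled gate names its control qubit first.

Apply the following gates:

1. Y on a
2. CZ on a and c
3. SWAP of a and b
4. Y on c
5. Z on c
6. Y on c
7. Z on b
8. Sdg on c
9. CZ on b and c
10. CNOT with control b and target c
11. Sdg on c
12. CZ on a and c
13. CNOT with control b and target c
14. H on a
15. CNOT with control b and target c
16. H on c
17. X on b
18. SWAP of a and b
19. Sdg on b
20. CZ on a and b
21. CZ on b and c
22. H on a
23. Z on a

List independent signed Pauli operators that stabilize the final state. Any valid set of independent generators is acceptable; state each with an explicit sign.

One valid set of independent stabilizer generators is -XII, -IYZ, -IZX (any independent generating set of the same group is equally correct).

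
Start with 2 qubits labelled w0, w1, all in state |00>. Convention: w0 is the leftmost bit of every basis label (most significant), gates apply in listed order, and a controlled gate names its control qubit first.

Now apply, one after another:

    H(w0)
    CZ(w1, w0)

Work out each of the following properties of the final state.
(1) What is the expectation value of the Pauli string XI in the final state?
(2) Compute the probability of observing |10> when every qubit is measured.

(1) The observable XI averages to 1.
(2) Outcome |10> occurs with probability 1/2.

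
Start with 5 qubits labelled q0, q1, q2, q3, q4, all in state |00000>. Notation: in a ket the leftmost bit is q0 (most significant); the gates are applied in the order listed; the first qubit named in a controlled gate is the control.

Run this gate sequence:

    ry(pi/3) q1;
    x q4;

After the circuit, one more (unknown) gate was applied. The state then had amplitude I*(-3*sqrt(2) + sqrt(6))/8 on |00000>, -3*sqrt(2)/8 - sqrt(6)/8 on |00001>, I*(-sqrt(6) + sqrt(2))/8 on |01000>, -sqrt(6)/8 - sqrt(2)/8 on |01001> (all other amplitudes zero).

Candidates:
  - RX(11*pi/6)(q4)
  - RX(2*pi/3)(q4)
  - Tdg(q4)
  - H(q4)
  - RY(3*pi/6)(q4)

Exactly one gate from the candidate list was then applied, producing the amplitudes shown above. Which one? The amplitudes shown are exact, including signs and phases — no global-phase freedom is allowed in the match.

The unique candidate consistent with the amplitudes is RX(11*pi/6)(q4).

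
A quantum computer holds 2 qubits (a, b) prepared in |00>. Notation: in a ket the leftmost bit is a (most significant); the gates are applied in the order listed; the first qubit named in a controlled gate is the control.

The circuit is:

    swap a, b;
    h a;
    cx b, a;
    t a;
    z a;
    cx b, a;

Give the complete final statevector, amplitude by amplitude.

The final amplitudes are sqrt(2)/2 on |00>, 0 on |01>, -sqrt(2)*exp(I*pi/4)/2 on |10>, 0 on |11>.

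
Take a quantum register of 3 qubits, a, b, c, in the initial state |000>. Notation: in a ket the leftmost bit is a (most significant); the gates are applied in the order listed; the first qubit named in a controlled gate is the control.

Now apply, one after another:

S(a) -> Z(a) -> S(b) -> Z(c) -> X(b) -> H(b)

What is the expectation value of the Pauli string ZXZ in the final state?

The expectation value of ZXZ is -1.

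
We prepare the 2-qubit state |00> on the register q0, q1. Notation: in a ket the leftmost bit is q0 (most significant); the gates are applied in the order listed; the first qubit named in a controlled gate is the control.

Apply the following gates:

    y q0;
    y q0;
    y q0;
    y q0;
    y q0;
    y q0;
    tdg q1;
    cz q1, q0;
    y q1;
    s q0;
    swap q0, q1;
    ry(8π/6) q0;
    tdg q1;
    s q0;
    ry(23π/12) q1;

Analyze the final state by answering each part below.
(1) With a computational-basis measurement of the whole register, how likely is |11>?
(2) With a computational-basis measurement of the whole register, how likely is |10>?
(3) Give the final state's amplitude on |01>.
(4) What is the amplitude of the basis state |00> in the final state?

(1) The probability of measuring |11> is -sqrt(6)/32 - sqrt(2)/32 + 1/8. Key observation: steps 1-6 multiply out to the identity, so the circuit reduces to the remaining gates.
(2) Outcome |10> occurs with probability sqrt(2)/32 + sqrt(6)/32 + 1/8.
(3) The amplitude on |01> is -I*sqrt(3*sqrt(2) + 6)/8 + 3*I*sqrt(2 - sqrt(2))/8.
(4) The final state's coefficient on |00> equals I*sqrt(6 - 3*sqrt(2))/8 + 3*I*sqrt(sqrt(2) + 2)/8.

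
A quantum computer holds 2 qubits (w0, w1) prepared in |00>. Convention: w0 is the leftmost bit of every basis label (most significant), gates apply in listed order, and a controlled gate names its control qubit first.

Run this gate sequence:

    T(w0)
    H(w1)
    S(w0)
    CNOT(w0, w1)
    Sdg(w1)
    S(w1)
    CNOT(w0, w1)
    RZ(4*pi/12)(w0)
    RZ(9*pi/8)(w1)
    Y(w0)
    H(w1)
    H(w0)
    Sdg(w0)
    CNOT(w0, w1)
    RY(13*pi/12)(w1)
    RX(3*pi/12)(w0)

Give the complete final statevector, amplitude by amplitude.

The final amplitudes are -sqrt(2)*I*exp(19*I*pi/48)/8 + sqrt(2)*I*sqrt(1/2 - sqrt(2)/4)*sqrt(sqrt(2)/4 + 1/2)*exp(19*I*pi/48)/4 + sqrt(3)*I*exp(19*I*pi/48)/8 - sqrt(2)*I*sqrt(1/2 - sqrt(2)/4)*sqrt(sqrt(2)/4 + 1/2)*exp(-35*I*pi/48)/4 - sqrt(2)*I*exp(-35*I*pi/48)/8 - sqrt(3)*I*exp(-35*I*pi/48)/8 on |00>, sqrt(6)*I*exp(-35*I*pi/48)/8 + sqrt(6)*I*sqrt(1/2 - sqrt(2)/4)*sqrt(sqrt(2)/4 + 1/2)*exp(-35*I*pi/48)/4 - sqrt(6)*I*sqrt(1/2 - sqrt(2)/4)*sqrt(sqrt(2)/4 + 1/2)*exp(19*I*pi/48)/4 + I*exp(19*I*pi/48)/8 - I*exp(-35*I*pi/48)/8 + sqrt(6)*I*exp(19*I*pi/48)/8 on |01>, sqrt(6)*exp(-35*I*pi/48)/8 - exp(19*I*pi/48)/8 + exp(-35*I*pi/48)/8 - sqrt(6)*sqrt(1/2 - sqrt(2)/4)*sqrt(sqrt(2)/4 + 1/2)*exp(-35*I*pi/48)/4 + sqrt(6)*sqrt(1/2 - sqrt(2)/4)*sqrt(sqrt(2)/4 + 1/2)*exp(19*I*pi/48)/4 + sqrt(6)*exp(19*I*pi/48)/8 on |10>, sqrt(2)*exp(-35*I*pi/48)/8 - sqrt(2)*sqrt(1/2 - sqrt(2)/4)*sqrt(sqrt(2)/4 + 1/2)*exp(-35*I*pi/48)/4 + sqrt(2)*sqrt(1/2 - sqrt(2)/4)*sqrt(sqrt(2)/4 + 1/2)*exp(19*I*pi/48)/4 - sqrt(3)*exp(-35*I*pi/48)/8 + sqrt(2)*exp(19*I*pi/48)/8 + sqrt(3)*exp(19*I*pi/48)/8 on |11>. Key observation: gates 4-7 undo each other exactly, leaving only the rest of the circuit to track.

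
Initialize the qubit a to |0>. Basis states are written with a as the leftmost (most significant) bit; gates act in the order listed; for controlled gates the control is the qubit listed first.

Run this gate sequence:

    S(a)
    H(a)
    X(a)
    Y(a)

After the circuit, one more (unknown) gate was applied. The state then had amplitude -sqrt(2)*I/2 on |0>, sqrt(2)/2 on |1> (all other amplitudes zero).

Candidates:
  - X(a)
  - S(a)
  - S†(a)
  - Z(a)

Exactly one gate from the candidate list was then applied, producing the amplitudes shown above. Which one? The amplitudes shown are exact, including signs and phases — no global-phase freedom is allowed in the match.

The applied gate was S†(a).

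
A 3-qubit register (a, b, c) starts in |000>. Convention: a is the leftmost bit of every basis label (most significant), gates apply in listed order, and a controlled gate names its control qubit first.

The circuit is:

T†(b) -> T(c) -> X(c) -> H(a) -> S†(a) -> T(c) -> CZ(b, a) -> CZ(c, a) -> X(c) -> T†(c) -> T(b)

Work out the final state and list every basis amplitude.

The final amplitudes are sqrt(2)*exp(I*pi/4)/2 on |000>, sqrt(2)*exp(3*I*pi/4)/2 on |100>, and 0 on every other basis state.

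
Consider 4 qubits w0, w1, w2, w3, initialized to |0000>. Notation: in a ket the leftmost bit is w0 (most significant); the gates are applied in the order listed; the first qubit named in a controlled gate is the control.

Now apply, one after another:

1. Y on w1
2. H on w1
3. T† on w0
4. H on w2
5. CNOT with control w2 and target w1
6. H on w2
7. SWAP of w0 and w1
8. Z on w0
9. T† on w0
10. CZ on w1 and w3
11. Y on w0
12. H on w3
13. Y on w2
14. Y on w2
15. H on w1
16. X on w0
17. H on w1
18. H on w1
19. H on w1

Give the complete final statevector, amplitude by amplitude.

The resulting statevector has amplitude -1/2 on |0010>, -1/2 on |0011>, -exp(3*I*pi/4)/2 on |1010>, -exp(3*I*pi/4)/2 on |1011>, and 0 on every other basis state. Key observation: steps 18-19 multiply out to the identity, so the circuit reduces to the remaining gates.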